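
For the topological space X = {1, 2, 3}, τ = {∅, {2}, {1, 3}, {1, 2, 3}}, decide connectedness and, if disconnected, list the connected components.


(X, τ) is disconnected; components = [{2}, {1, 3}].

Find clopen sets (U ∈ τ with X ∖ U ∈ τ):
  U = ∅, X ∖ U = {1, 2, 3} — both open, so U is clopen.
  U = {2}, X ∖ U = {1, 3} — both open, so U is clopen.
  U = {1, 3}, X ∖ U = {2} — both open, so U is clopen.
  U = {1, 2, 3}, X ∖ U = ∅ — both open, so U is clopen.
Nontrivial clopen(s) exist: e.g. {2}. So (X, τ) is disconnected.
Compute connected components by grouping points that agree on all clopens:
  component: {2}
  component: {1, 3}


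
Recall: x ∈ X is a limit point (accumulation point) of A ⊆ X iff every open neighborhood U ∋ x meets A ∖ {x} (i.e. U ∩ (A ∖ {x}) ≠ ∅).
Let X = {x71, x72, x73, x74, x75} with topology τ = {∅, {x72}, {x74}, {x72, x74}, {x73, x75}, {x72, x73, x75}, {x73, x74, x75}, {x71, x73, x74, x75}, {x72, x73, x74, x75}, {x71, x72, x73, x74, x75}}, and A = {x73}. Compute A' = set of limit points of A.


A' = {x71, x75}

For each x ∈ X, list the open sets U ∈ τ with x ∈ U, then check whether U ∩ (A ∖ {x}) ≠ ∅ for every such U.
  x = x71: opens ∋ x are {x71, x73, x74, x75}, {x71, x72, x73, x74, x75}; each meets A ∖ {x71}, so x IS a limit point.
  x = x72: open {x72} ∋ x has {x72} ∩ (A ∖ {x72}) = ∅, so x is NOT a limit point.
  x = x73: open {x73, x75} ∋ x has {x73, x75} ∩ (A ∖ {x73}) = ∅, so x is NOT a limit point.
  x = x74: open {x74} ∋ x has {x74} ∩ (A ∖ {x74}) = ∅, so x is NOT a limit point.
  x = x75: opens ∋ x are {x73, x75}, {x72, x73, x75}, {x73, x74, x75}, {x71, x73, x74, x75}, {x72, x73, x74, x75}, {x71, x72, x73, x74, x75}; each meets A ∖ {x75}, so x IS a limit point.
Collecting: A' = {x71, x75}.


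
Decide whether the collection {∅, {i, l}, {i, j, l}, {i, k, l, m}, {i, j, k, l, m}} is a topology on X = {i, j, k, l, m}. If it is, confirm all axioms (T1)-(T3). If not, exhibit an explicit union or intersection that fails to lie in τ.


τ IS a topology on X.

Axiom (T1): ∅ ∈ τ? Yes; X ∈ τ? Yes.
Axiom (T2/T3): check pairwise unions and intersections of members of τ.
All pairwise intersections and unions checked — each lies in τ. Therefore τ satisfies (T1), (T2), (T3): it IS a topology on X.


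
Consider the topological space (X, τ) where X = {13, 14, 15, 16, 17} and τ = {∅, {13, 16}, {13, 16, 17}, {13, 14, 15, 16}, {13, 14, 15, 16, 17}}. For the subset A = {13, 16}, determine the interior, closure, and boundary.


int(A) = {13, 16}, cl(A) = {13, 14, 15, 16, 17}, ∂A = {14, 15, 17}.

Closed sets in (X, τ) are complements of opens:
  closed(X, τ) = {∅, {17}, {14, 15}, {14, 15, 17}, {13, 14, 15, 16, 17}}.
int(A) = ⋃ {U ∈ τ : U ⊆ A}. Opens contained in A: ∅, {13, 16}.
Taking the union of these: int(A) = {13, 16}.
cl(A) = ⋂ {C closed : A ⊆ C}. Closed sets containing A: {13, 14, 15, 16, 17}.
Intersecting these: cl(A) = {13, 14, 15, 16, 17}.
∂A = cl(A) ∖ int(A) = {13, 14, 15, 16, 17} ∖ {13, 16} = {14, 15, 17}.


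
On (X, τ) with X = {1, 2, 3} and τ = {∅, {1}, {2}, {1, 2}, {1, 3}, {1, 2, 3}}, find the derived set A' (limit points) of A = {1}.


A' = {3}

For each x ∈ X, list the open sets U ∈ τ with x ∈ U, then check whether U ∩ (A ∖ {x}) ≠ ∅ for every such U.
  x = 1: open {1} ∋ x has {1} ∩ (A ∖ {1}) = ∅, so x is NOT a limit point.
  x = 2: open {2} ∋ x has {2} ∩ (A ∖ {2}) = ∅, so x is NOT a limit point.
  x = 3: opens ∋ x are {1, 3}, {1, 2, 3}; each meets A ∖ {3}, so x IS a limit point.
Collecting: A' = {3}.


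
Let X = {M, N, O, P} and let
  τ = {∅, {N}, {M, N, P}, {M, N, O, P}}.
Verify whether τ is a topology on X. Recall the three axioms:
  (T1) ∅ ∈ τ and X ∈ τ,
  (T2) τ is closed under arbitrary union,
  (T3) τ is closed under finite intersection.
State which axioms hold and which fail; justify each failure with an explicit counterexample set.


τ IS a topology on X.

Axiom (T1): ∅ ∈ τ? Yes; X ∈ τ? Yes.
Axiom (T2/T3): check pairwise unions and intersections of members of τ.
All pairwise intersections and unions checked — each lies in τ. Therefore τ satisfies (T1), (T2), (T3): it IS a topology on X.


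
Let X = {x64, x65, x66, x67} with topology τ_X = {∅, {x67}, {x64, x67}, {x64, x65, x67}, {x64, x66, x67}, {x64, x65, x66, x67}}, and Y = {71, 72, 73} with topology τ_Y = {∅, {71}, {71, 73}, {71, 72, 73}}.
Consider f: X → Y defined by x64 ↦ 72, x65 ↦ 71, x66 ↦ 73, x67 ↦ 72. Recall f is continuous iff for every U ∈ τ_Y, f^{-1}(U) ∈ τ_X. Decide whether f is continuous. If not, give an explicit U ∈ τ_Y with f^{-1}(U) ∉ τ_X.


f is NOT continuous.

Compute f^{-1}(U) for each U ∈ τ_Y:
  U = ∅: f^{-1}(U) = ∅ ∈ τ_X ✓.
  U = {71}: f^{-1}(U) = {x65} ∉ τ_X ✗.
  U = {71, 73}: f^{-1}(U) = {x65, x66} ∉ τ_X ✗.
  U = {71, 72, 73}: f^{-1}(U) = {x64, x65, x66, x67} ∈ τ_X ✓.
Found U = {71} with f^{-1}(U) = {x65} not in τ_X. Therefore f is NOT continuous.


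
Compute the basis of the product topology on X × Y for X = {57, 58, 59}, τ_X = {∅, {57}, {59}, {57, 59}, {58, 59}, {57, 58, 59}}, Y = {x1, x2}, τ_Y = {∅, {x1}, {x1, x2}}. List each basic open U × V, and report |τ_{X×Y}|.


Basis B = {∅ × ∅, {57} × {x1}, {59} × {x1}, {57} × {x1, x2}, {57, 59} × {x1}, {58, 59} × {x1}, {59} × {x1, x2}, {57, 58, 59} × {x1}, {57, 59} × {x1, x2}, {58, 59} × {x1, x2}, {57, 58, 59} × {x1, x2}}; |τ_{X×Y}| = 18.

Enumerate products U × V with U ∈ τ_X, V ∈ τ_Y (deduplicated):
  ∅ × ∅ = {} (∅)
  {57} × {x1} = {(57,x1)}
  {59} × {x1} = {(59,x1)}
  {57} × {x1, x2} = {(57,x1), (57,x2)}
  {57, 59} × {x1} = {(57,x1), (59,x1)}
  {58, 59} × {x1} = {(58,x1), (59,x1)}
  {59} × {x1, x2} = {(59,x1), (59,x2)}
  {57, 58, 59} × {x1} = {(57,x1), (58,x1), (59,x1)}
  {57, 59} × {x1, x2} = {(57,x1), (57,x2), (59,x1), (59,x2)}
  {58, 59} × {x1, x2} = {(58,x1), (58,x2), (59,x1), (59,x2)}
  {57, 58, 59} × {x1, x2} = {(57,x1), (57,x2), (58,x1), (58,x2), (59,x1), (59,x2)}
These 11 distinct sets form the basis B.
Close under arbitrary unions to get τ_{X×Y}; counting gives |τ_{X×Y}| = 18.


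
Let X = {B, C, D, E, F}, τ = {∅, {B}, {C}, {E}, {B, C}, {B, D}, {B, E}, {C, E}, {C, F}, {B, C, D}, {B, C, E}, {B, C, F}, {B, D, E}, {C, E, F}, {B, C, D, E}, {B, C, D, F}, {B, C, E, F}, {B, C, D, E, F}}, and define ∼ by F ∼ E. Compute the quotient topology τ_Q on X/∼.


X/∼ = {[B], [C], [D], [E=F]}; |τ_Q| = 9.

Equivalence classes: [B], [C], [D], [E=F].
Quotient map π: X → X/∼ sends B ↦ [B], C ↦ [C], D ↦ [D], E ↦ [E=F], F ↦ [E=F].
For each subset V ⊆ X/∼, compute π^{-1}(V) ⊆ X and check whether π^{-1}(V) ∈ τ. V is open in τ_Q iff π^{-1}(V) ∈ τ.
  V = {}: π^{-1}(V) = ∅ ∈ τ ✓.
  V = {[B]}: π^{-1}(V) = {B} ∈ τ ✓.
  V = {[C]}: π^{-1}(V) = {C} ∈ τ ✓.
  V = {[B], [C]}: π^{-1}(V) = {B, C} ∈ τ ✓.
  V = {[D]}: π^{-1}(V) = {D} ∉ τ ✗.
  V = {[B], [D]}: π^{-1}(V) = {B, D} ∈ τ ✓.
  V = {[C], [D]}: π^{-1}(V) = {C, D} ∉ τ ✗.
  V = {[B], [C], [D]}: π^{-1}(V) = {B, C, D} ∈ τ ✓.
  V = {[E=F]}: π^{-1}(V) = {E, F} ∉ τ ✗.
  V = {[B], [E=F]}: π^{-1}(V) = {B, E, F} ∉ τ ✗.
  V = {[C], [E=F]}: π^{-1}(V) = {C, E, F} ∈ τ ✓.
  V = {[B], [C], [E=F]}: π^{-1}(V) = {B, C, E, F} ∈ τ ✓.
  V = {[D], [E=F]}: π^{-1}(V) = {D, E, F} ∉ τ ✗.
  V = {[B], [D], [E=F]}: π^{-1}(V) = {B, D, E, F} ∉ τ ✗.
  V = {[C], [D], [E=F]}: π^{-1}(V) = {C, D, E, F} ∉ τ ✗.
  V = {[B], [C], [D], [E=F]}: π^{-1}(V) = {B, C, D, E, F} ∈ τ ✓.
Open sets in the quotient: τ_Q = {{}, {[B]}, {[C]}, {[B], [C]}, {[B], [D]}, {[B], [C], [D]}, {[C], [E=F]}, {[B], [C], [E=F]}, {[B], [C], [D], [E=F]}} (9 elements).


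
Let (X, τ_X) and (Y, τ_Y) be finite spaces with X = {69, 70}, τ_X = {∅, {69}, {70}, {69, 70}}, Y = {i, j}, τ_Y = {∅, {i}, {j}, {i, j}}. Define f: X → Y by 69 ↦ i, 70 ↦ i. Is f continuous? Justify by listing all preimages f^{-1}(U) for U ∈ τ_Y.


f IS continuous.

Compute f^{-1}(U) for each U ∈ τ_Y:
  U = ∅: f^{-1}(U) = ∅ ∈ τ_X ✓.
  U = {i}: f^{-1}(U) = {69, 70} ∈ τ_X ✓.
  U = {j}: f^{-1}(U) = ∅ ∈ τ_X ✓.
  U = {i, j}: f^{-1}(U) = {69, 70} ∈ τ_X ✓.
Every preimage lies in τ_X, so f IS continuous.


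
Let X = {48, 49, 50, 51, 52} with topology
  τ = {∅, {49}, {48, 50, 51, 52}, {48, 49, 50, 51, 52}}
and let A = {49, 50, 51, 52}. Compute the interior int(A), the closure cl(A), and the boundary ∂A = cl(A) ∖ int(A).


int(A) = {49}, cl(A) = {48, 49, 50, 51, 52}, ∂A = {48, 50, 51, 52}.

Closed sets in (X, τ) are complements of opens:
  closed(X, τ) = {∅, {49}, {48, 50, 51, 52}, {48, 49, 50, 51, 52}}.
int(A) = ⋃ {U ∈ τ : U ⊆ A}. Opens contained in A: ∅, {49}.
Taking the union of these: int(A) = {49}.
cl(A) = ⋂ {C closed : A ⊆ C}. Closed sets containing A: {48, 49, 50, 51, 52}.
Intersecting these: cl(A) = {48, 49, 50, 51, 52}.
∂A = cl(A) ∖ int(A) = {48, 49, 50, 51, 52} ∖ {49} = {48, 50, 51, 52}.


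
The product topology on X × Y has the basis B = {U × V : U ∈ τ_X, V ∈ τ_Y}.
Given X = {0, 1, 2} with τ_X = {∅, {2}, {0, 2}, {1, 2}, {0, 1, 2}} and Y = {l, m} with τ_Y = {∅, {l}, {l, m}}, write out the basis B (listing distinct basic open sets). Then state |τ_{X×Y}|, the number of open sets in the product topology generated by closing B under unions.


Basis B = {∅ × ∅, {2} × {l}, {0, 2} × {l}, {1, 2} × {l}, {2} × {l, m}, {0, 1, 2} × {l}, {0, 2} × {l, m}, {1, 2} × {l, m}, {0, 1, 2} × {l, m}}; |τ_{X×Y}| = 14.

Enumerate products U × V with U ∈ τ_X, V ∈ τ_Y (deduplicated):
  ∅ × ∅ = {} (∅)
  {2} × {l} = {(2,l)}
  {0, 2} × {l} = {(0,l), (2,l)}
  {1, 2} × {l} = {(1,l), (2,l)}
  {2} × {l, m} = {(2,l), (2,m)}
  {0, 1, 2} × {l} = {(0,l), (1,l), (2,l)}
  {0, 2} × {l, m} = {(0,l), (0,m), (2,l), (2,m)}
  {1, 2} × {l, m} = {(1,l), (1,m), (2,l), (2,m)}
  {0, 1, 2} × {l, m} = {(0,l), (0,m), (1,l), (1,m), (2,l), (2,m)}
These 9 distinct sets form the basis B.
Close under arbitrary unions to get τ_{X×Y}; counting gives |τ_{X×Y}| = 14.


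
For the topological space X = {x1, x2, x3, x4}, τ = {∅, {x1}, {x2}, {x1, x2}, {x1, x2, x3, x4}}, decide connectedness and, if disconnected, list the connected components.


(X, τ) is connected.

Find clopen sets (U ∈ τ with X ∖ U ∈ τ):
  U = ∅, X ∖ U = {x1, x2, x3, x4} — both open, so U is clopen.
  U = {x1, x2, x3, x4}, X ∖ U = ∅ — both open, so U is clopen.
Only trivial clopens (∅ and X) exist, so (X, τ) is connected.
Compute connected components by grouping points that agree on all clopens:
  component: {x1, x2, x3, x4}


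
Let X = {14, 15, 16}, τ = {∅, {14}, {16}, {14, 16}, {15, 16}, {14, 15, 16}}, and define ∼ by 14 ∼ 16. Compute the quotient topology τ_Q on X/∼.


X/∼ = {[14=16], [15]}; |τ_Q| = 3.

Equivalence classes: [14=16], [15].
Quotient map π: X → X/∼ sends 14 ↦ [14=16], 15 ↦ [15], 16 ↦ [14=16].
For each subset V ⊆ X/∼, compute π^{-1}(V) ⊆ X and check whether π^{-1}(V) ∈ τ. V is open in τ_Q iff π^{-1}(V) ∈ τ.
  V = {}: π^{-1}(V) = ∅ ∈ τ ✓.
  V = {[14=16]}: π^{-1}(V) = {14, 16} ∈ τ ✓.
  V = {[15]}: π^{-1}(V) = {15} ∉ τ ✗.
  V = {[14=16], [15]}: π^{-1}(V) = {14, 15, 16} ∈ τ ✓.
Open sets in the quotient: τ_Q = {{}, {[14=16]}, {[14=16], [15]}} (3 elements).


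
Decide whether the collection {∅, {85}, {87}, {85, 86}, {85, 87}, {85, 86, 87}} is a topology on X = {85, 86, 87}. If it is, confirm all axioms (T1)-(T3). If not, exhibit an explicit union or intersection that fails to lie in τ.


τ IS a topology on X.

Axiom (T1): ∅ ∈ τ? Yes; X ∈ τ? Yes.
Axiom (T2/T3): check pairwise unions and intersections of members of τ.
All pairwise intersections and unions checked — each lies in τ. Therefore τ satisfies (T1), (T2), (T3): it IS a topology on X.


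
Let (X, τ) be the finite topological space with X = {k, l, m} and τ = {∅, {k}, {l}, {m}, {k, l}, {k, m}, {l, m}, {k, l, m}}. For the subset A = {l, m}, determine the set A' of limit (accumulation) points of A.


A' = ∅

For each x ∈ X, list the open sets U ∈ τ with x ∈ U, then check whether U ∩ (A ∖ {x}) ≠ ∅ for every such U.
  x = k: open {k} ∋ x has {k} ∩ (A ∖ {k}) = ∅, so x is NOT a limit point.
  x = l: open {l} ∋ x has {l} ∩ (A ∖ {l}) = ∅, so x is NOT a limit point.
  x = m: open {m} ∋ x has {m} ∩ (A ∖ {m}) = ∅, so x is NOT a limit point.
Collecting: A' = ∅.


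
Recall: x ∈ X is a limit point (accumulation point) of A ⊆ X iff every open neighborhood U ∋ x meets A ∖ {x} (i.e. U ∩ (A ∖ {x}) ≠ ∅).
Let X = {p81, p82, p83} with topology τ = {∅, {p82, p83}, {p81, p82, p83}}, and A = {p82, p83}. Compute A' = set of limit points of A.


A' = {p81, p82, p83}

For each x ∈ X, list the open sets U ∈ τ with x ∈ U, then check whether U ∩ (A ∖ {x}) ≠ ∅ for every such U.
  x = p81: opens ∋ x are {p81, p82, p83}; each meets A ∖ {p81}, so x IS a limit point.
  x = p82: opens ∋ x are {p82, p83}, {p81, p82, p83}; each meets A ∖ {p82}, so x IS a limit point.
  x = p83: opens ∋ x are {p82, p83}, {p81, p82, p83}; each meets A ∖ {p83}, so x IS a limit point.
Collecting: A' = {p81, p82, p83}.


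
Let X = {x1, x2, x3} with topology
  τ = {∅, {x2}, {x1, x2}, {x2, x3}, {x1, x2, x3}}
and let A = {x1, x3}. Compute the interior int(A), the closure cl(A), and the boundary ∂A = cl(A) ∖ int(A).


int(A) = ∅, cl(A) = {x1, x3}, ∂A = {x1, x3}.

Closed sets in (X, τ) are complements of opens:
  closed(X, τ) = {∅, {x1}, {x3}, {x1, x3}, {x1, x2, x3}}.
int(A) = ⋃ {U ∈ τ : U ⊆ A}. Opens contained in A: ∅.
Taking the union of these: int(A) = ∅.
cl(A) = ⋂ {C closed : A ⊆ C}. Closed sets containing A: {x1, x3}, {x1, x2, x3}.
Intersecting these: cl(A) = {x1, x3}.
∂A = cl(A) ∖ int(A) = {x1, x3} ∖ ∅ = {x1, x3}.


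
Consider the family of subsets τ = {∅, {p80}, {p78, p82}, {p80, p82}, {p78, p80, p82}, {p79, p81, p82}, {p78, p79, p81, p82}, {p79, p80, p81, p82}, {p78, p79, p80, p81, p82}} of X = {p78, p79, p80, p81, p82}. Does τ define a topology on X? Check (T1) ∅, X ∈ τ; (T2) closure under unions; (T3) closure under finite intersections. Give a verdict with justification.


τ is NOT a topology on X.

Axiom (T1): ∅ ∈ τ? Yes; X ∈ τ? Yes.
Axiom (T2/T3): check pairwise unions and intersections of members of τ.
Counterexample for (T3): {p78, p82} ∩ {p80, p82} = {p82} ∉ τ. Therefore τ is NOT a topology.


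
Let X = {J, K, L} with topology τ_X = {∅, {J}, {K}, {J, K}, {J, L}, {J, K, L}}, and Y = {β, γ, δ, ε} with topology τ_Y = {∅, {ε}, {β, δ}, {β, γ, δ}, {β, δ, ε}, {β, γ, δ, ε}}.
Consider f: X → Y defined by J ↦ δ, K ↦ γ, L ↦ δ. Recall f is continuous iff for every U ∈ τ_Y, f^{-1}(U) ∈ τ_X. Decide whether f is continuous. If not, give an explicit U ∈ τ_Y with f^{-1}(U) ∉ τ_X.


f IS continuous.

Compute f^{-1}(U) for each U ∈ τ_Y:
  U = ∅: f^{-1}(U) = ∅ ∈ τ_X ✓.
  U = {ε}: f^{-1}(U) = ∅ ∈ τ_X ✓.
  U = {β, δ}: f^{-1}(U) = {J, L} ∈ τ_X ✓.
  U = {β, γ, δ}: f^{-1}(U) = {J, K, L} ∈ τ_X ✓.
  U = {β, δ, ε}: f^{-1}(U) = {J, L} ∈ τ_X ✓.
  U = {β, γ, δ, ε}: f^{-1}(U) = {J, K, L} ∈ τ_X ✓.
Every preimage lies in τ_X, so f IS continuous.


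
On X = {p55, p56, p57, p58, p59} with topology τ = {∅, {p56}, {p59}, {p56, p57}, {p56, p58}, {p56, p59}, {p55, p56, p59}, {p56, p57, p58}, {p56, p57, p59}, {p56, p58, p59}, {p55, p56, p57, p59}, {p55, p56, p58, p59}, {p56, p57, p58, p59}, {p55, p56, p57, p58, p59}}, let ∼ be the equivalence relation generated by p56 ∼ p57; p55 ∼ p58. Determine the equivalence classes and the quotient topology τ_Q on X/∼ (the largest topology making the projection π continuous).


X/∼ = {[p55=p58], [p56=p57], [p59]}; |τ_Q| = 5.

Equivalence classes: [p55=p58], [p56=p57], [p59].
Quotient map π: X → X/∼ sends p55 ↦ [p55=p58], p56 ↦ [p56=p57], p57 ↦ [p56=p57], p58 ↦ [p55=p58], p59 ↦ [p59].
For each subset V ⊆ X/∼, compute π^{-1}(V) ⊆ X and check whether π^{-1}(V) ∈ τ. V is open in τ_Q iff π^{-1}(V) ∈ τ.
  V = {}: π^{-1}(V) = ∅ ∈ τ ✓.
  V = {[p55=p58]}: π^{-1}(V) = {p55, p58} ∉ τ ✗.
  V = {[p56=p57]}: π^{-1}(V) = {p56, p57} ∈ τ ✓.
  V = {[p55=p58], [p56=p57]}: π^{-1}(V) = {p55, p56, p57, p58} ∉ τ ✗.
  V = {[p59]}: π^{-1}(V) = {p59} ∈ τ ✓.
  V = {[p55=p58], [p59]}: π^{-1}(V) = {p55, p58, p59} ∉ τ ✗.
  V = {[p56=p57], [p59]}: π^{-1}(V) = {p56, p57, p59} ∈ τ ✓.
  V = {[p55=p58], [p56=p57], [p59]}: π^{-1}(V) = {p55, p56, p57, p58, p59} ∈ τ ✓.
Open sets in the quotient: τ_Q = {{}, {[p56=p57]}, {[p59]}, {[p56=p57], [p59]}, {[p55=p58], [p56=p57], [p59]}} (5 elements).


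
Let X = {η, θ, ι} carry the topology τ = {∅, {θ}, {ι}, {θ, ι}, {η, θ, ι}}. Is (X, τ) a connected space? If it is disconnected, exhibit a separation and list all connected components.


(X, τ) is connected.

Find clopen sets (U ∈ τ with X ∖ U ∈ τ):
  U = ∅, X ∖ U = {η, θ, ι} — both open, so U is clopen.
  U = {η, θ, ι}, X ∖ U = ∅ — both open, so U is clopen.
Only trivial clopens (∅ and X) exist, so (X, τ) is connected.
Compute connected components by grouping points that agree on all clopens:
  component: {η, θ, ι}


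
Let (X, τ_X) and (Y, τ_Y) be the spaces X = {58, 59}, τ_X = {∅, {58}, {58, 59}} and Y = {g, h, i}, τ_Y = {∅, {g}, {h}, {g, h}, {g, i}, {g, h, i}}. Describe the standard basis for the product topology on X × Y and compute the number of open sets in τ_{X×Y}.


Basis B = {∅ × ∅, {58} × {g}, {58} × {h}, {58} × {g, h}, {58} × {g, i}, {58, 59} × {g}, {58, 59} × {h}, {58} × {g, h, i}, {58, 59} × {g, h}, {58, 59} × {g, i}, {58, 59} × {g, h, i}}; |τ_{X×Y}| = 18.

Enumerate products U × V with U ∈ τ_X, V ∈ τ_Y (deduplicated):
  ∅ × ∅ = {} (∅)
  {58} × {g} = {(58,g)}
  {58} × {h} = {(58,h)}
  {58} × {g, h} = {(58,g), (58,h)}
  {58} × {g, i} = {(58,g), (58,i)}
  {58, 59} × {g} = {(58,g), (59,g)}
  {58, 59} × {h} = {(58,h), (59,h)}
  {58} × {g, h, i} = {(58,g), (58,h), (58,i)}
  {58, 59} × {g, h} = {(58,g), (58,h), (59,g), (59,h)}
  {58, 59} × {g, i} = {(58,g), (58,i), (59,g), (59,i)}
  {58, 59} × {g, h, i} = {(58,g), (58,h), (58,i), (59,g), (59,h), (59,i)}
These 11 distinct sets form the basis B.
Close under arbitrary unions to get τ_{X×Y}; counting gives |τ_{X×Y}| = 18.


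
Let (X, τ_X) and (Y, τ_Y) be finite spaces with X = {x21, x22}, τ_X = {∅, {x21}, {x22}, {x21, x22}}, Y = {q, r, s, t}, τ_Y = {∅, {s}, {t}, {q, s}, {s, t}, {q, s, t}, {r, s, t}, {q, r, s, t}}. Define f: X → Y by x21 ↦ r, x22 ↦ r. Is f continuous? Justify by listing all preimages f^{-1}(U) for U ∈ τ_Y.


f IS continuous.

Compute f^{-1}(U) for each U ∈ τ_Y:
  U = ∅: f^{-1}(U) = ∅ ∈ τ_X ✓.
  U = {s}: f^{-1}(U) = ∅ ∈ τ_X ✓.
  U = {t}: f^{-1}(U) = ∅ ∈ τ_X ✓.
  U = {q, s}: f^{-1}(U) = ∅ ∈ τ_X ✓.
  U = {s, t}: f^{-1}(U) = ∅ ∈ τ_X ✓.
  U = {q, s, t}: f^{-1}(U) = ∅ ∈ τ_X ✓.
  U = {r, s, t}: f^{-1}(U) = {x21, x22} ∈ τ_X ✓.
  U = {q, r, s, t}: f^{-1}(U) = {x21, x22} ∈ τ_X ✓.
Every preimage lies in τ_X, so f IS continuous.


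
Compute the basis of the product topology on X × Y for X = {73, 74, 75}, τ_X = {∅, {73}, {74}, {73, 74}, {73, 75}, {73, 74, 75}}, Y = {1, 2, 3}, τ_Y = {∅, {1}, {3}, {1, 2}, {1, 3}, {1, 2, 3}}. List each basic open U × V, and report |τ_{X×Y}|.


Basis B = {∅ × ∅, {73} × {1}, {73} × {3}, {74} × {1}, {74} × {3}, {73} × {1, 2}, {73} × {1, 3}, {73, 74} × {1}, {73, 75} × {1}, {73, 74} × {3}, {73, 75} × {3}, {74} × {1, 2}, {74} × {1, 3}, {73} × {1, 2, 3}, {73, 74, 75} × {1}, {73, 74, 75} × {3}, {74} × {1, 2, 3}, {73, 74} × {1, 2}, {73, 75} × {1, 2}, {73, 74} × {1, 3}, {73, 75} × {1, 3}, {73, 74} × {1, 2, 3}, {73, 75} × {1, 2, 3}, {73, 74, 75} × {1, 2}, {73, 74, 75} × {1, 3}, {73, 74, 75} × {1, 2, 3}}; |τ_{X×Y}| = 108.

Enumerate products U × V with U ∈ τ_X, V ∈ τ_Y (deduplicated):
  ∅ × ∅ = {} (∅)
  {73} × {1} = {(73,1)}
  {73} × {3} = {(73,3)}
  {74} × {1} = {(74,1)}
  {74} × {3} = {(74,3)}
  {73} × {1, 2} = {(73,1), (73,2)}
  {73} × {1, 3} = {(73,1), (73,3)}
  {73, 74} × {1} = {(73,1), (74,1)}
  {73, 75} × {1} = {(73,1), (75,1)}
  {73, 74} × {3} = {(73,3), (74,3)}
  {73, 75} × {3} = {(73,3), (75,3)}
  {74} × {1, 2} = {(74,1), (74,2)}
  {74} × {1, 3} = {(74,1), (74,3)}
  {73} × {1, 2, 3} = {(73,1), (73,2), (73,3)}
  {73, 74, 75} × {1} = {(73,1), (74,1), (75,1)}
  {73, 74, 75} × {3} = {(73,3), (74,3), (75,3)}
  {74} × {1, 2, 3} = {(74,1), (74,2), (74,3)}
  {73, 74} × {1, 2} = {(73,1), (73,2), (74,1), (74,2)}
  {73, 75} × {1, 2} = {(73,1), (73,2), (75,1), (75,2)}
  {73, 74} × {1, 3} = {(73,1), (73,3), (74,1), (74,3)}
  {73, 75} × {1, 3} = {(73,1), (73,3), (75,1), (75,3)}
  {73, 74} × {1, 2, 3} = {(73,1), (73,2), (73,3), (74,1), (74,2), (74,3)}
  {73, 75} × {1, 2, 3} = {(73,1), (73,2), (73,3), (75,1), (75,2), (75,3)}
  {73, 74, 75} × {1, 2} = {(73,1), (73,2), (74,1), (74,2), (75,1), (75,2)}
  {73, 74, 75} × {1, 3} = {(73,1), (73,3), (74,1), (74,3), (75,1), (75,3)}
  {73, 74, 75} × {1, 2, 3} = {(73,1), (73,2), (73,3), (74,1), (74,2), (74,3), (75,1), (75,2), (75,3)}
These 26 distinct sets form the basis B.
Close under arbitrary unions to get τ_{X×Y}; counting gives |τ_{X×Y}| = 108.


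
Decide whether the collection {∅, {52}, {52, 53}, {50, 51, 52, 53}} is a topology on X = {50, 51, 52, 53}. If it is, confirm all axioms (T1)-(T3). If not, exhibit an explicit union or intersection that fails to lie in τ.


τ IS a topology on X.

Axiom (T1): ∅ ∈ τ? Yes; X ∈ τ? Yes.
Axiom (T2/T3): check pairwise unions and intersections of members of τ.
All pairwise intersections and unions checked — each lies in τ. Therefore τ satisfies (T1), (T2), (T3): it IS a topology on X.


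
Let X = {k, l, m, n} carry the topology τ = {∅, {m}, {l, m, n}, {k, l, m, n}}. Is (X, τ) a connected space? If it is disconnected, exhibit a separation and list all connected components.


(X, τ) is connected.

Find clopen sets (U ∈ τ with X ∖ U ∈ τ):
  U = ∅, X ∖ U = {k, l, m, n} — both open, so U is clopen.
  U = {k, l, m, n}, X ∖ U = ∅ — both open, so U is clopen.
Only trivial clopens (∅ and X) exist, so (X, τ) is connected.
Compute connected components by grouping points that agree on all clopens:
  component: {k, l, m, n}


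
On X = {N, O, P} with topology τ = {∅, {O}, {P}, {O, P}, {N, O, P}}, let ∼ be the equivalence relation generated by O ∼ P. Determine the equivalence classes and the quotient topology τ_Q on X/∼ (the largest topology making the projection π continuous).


X/∼ = {[N], [O=P]}; |τ_Q| = 3.

Equivalence classes: [N], [O=P].
Quotient map π: X → X/∼ sends N ↦ [N], O ↦ [O=P], P ↦ [O=P].
For each subset V ⊆ X/∼, compute π^{-1}(V) ⊆ X and check whether π^{-1}(V) ∈ τ. V is open in τ_Q iff π^{-1}(V) ∈ τ.
  V = {}: π^{-1}(V) = ∅ ∈ τ ✓.
  V = {[N]}: π^{-1}(V) = {N} ∉ τ ✗.
  V = {[O=P]}: π^{-1}(V) = {O, P} ∈ τ ✓.
  V = {[N], [O=P]}: π^{-1}(V) = {N, O, P} ∈ τ ✓.
Open sets in the quotient: τ_Q = {{}, {[O=P]}, {[N], [O=P]}} (3 elements).


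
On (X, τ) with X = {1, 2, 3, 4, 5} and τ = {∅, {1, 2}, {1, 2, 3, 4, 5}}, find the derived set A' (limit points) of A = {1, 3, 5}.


A' = {2, 3, 4, 5}

For each x ∈ X, list the open sets U ∈ τ with x ∈ U, then check whether U ∩ (A ∖ {x}) ≠ ∅ for every such U.
  x = 1: open {1, 2} ∋ x has {1, 2} ∩ (A ∖ {1}) = ∅, so x is NOT a limit point.
  x = 2: opens ∋ x are {1, 2}, {1, 2, 3, 4, 5}; each meets A ∖ {2}, so x IS a limit point.
  x = 3: opens ∋ x are {1, 2, 3, 4, 5}; each meets A ∖ {3}, so x IS a limit point.
  x = 4: opens ∋ x are {1, 2, 3, 4, 5}; each meets A ∖ {4}, so x IS a limit point.
  x = 5: opens ∋ x are {1, 2, 3, 4, 5}; each meets A ∖ {5}, so x IS a limit point.
Collecting: A' = {2, 3, 4, 5}.


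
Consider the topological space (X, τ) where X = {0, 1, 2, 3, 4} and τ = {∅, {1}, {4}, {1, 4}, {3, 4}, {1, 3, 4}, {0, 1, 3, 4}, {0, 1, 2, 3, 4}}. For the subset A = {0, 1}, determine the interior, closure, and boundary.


int(A) = {1}, cl(A) = {0, 1, 2}, ∂A = {0, 2}.

Closed sets in (X, τ) are complements of opens:
  closed(X, τ) = {∅, {2}, {0, 2}, {0, 1, 2}, {0, 2, 3}, {0, 1, 2, 3}, {0, 2, 3, 4}, {0, 1, 2, 3, 4}}.
int(A) = ⋃ {U ∈ τ : U ⊆ A}. Opens contained in A: ∅, {1}.
Taking the union of these: int(A) = {1}.
cl(A) = ⋂ {C closed : A ⊆ C}. Closed sets containing A: {0, 1, 2}, {0, 1, 2, 3}, {0, 1, 2, 3, 4}.
Intersecting these: cl(A) = {0, 1, 2}.
∂A = cl(A) ∖ int(A) = {0, 1, 2} ∖ {1} = {0, 2}.


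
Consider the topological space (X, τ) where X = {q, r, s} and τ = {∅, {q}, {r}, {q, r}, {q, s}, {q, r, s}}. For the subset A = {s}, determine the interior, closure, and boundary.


int(A) = ∅, cl(A) = {s}, ∂A = {s}.

Closed sets in (X, τ) are complements of opens:
  closed(X, τ) = {∅, {r}, {s}, {q, s}, {r, s}, {q, r, s}}.
int(A) = ⋃ {U ∈ τ : U ⊆ A}. Opens contained in A: ∅.
Taking the union of these: int(A) = ∅.
cl(A) = ⋂ {C closed : A ⊆ C}. Closed sets containing A: {s}, {q, s}, {r, s}, {q, r, s}.
Intersecting these: cl(A) = {s}.
∂A = cl(A) ∖ int(A) = {s} ∖ ∅ = {s}.


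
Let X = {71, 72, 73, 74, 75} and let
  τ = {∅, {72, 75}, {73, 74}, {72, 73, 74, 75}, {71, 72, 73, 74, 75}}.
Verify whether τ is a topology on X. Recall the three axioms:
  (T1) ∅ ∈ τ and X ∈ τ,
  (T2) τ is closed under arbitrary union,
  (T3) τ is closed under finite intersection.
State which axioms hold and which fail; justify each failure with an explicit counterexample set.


τ IS a topology on X.

Axiom (T1): ∅ ∈ τ? Yes; X ∈ τ? Yes.
Axiom (T2/T3): check pairwise unions and intersections of members of τ.
All pairwise intersections and unions checked — each lies in τ. Therefore τ satisfies (T1), (T2), (T3): it IS a topology on X.


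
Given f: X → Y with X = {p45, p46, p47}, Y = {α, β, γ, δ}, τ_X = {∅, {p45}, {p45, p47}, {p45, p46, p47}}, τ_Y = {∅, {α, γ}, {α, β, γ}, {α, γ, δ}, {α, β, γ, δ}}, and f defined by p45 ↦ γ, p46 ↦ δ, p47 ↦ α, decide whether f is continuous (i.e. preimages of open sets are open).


f IS continuous.

Compute f^{-1}(U) for each U ∈ τ_Y:
  U = ∅: f^{-1}(U) = ∅ ∈ τ_X ✓.
  U = {α, γ}: f^{-1}(U) = {p45, p47} ∈ τ_X ✓.
  U = {α, β, γ}: f^{-1}(U) = {p45, p47} ∈ τ_X ✓.
  U = {α, γ, δ}: f^{-1}(U) = {p45, p46, p47} ∈ τ_X ✓.
  U = {α, β, γ, δ}: f^{-1}(U) = {p45, p46, p47} ∈ τ_X ✓.
Every preimage lies in τ_X, so f IS continuous.


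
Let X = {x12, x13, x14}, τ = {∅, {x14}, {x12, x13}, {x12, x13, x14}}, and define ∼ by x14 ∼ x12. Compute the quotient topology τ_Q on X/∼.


X/∼ = {[x12=x14], [x13]}; |τ_Q| = 2.

Equivalence classes: [x12=x14], [x13].
Quotient map π: X → X/∼ sends x12 ↦ [x12=x14], x13 ↦ [x13], x14 ↦ [x12=x14].
For each subset V ⊆ X/∼, compute π^{-1}(V) ⊆ X and check whether π^{-1}(V) ∈ τ. V is open in τ_Q iff π^{-1}(V) ∈ τ.
  V = {}: π^{-1}(V) = ∅ ∈ τ ✓.
  V = {[x12=x14]}: π^{-1}(V) = {x12, x14} ∉ τ ✗.
  V = {[x13]}: π^{-1}(V) = {x13} ∉ τ ✗.
  V = {[x12=x14], [x13]}: π^{-1}(V) = {x12, x13, x14} ∈ τ ✓.
Open sets in the quotient: τ_Q = {{}, {[x12=x14], [x13]}} (2 elements).


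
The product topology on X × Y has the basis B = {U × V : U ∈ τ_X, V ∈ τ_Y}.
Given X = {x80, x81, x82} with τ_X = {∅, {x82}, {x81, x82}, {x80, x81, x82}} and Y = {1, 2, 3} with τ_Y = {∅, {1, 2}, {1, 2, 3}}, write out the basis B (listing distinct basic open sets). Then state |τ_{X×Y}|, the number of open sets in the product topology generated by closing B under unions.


Basis B = {∅ × ∅, {x82} × {1, 2}, {x82} × {1, 2, 3}, {x81, x82} × {1, 2}, {x80, x81, x82} × {1, 2}, {x81, x82} × {1, 2, 3}, {x80, x81, x82} × {1, 2, 3}}; |τ_{X×Y}| = 10.

Enumerate products U × V with U ∈ τ_X, V ∈ τ_Y (deduplicated):
  ∅ × ∅ = {} (∅)
  {x82} × {1, 2} = {(x82,1), (x82,2)}
  {x82} × {1, 2, 3} = {(x82,1), (x82,2), (x82,3)}
  {x81, x82} × {1, 2} = {(x81,1), (x81,2), (x82,1), (x82,2)}
  {x80, x81, x82} × {1, 2} = {(x80,1), (x80,2), (x81,1), (x81,2), (x82,1), (x82,2)}
  {x81, x82} × {1, 2, 3} = {(x81,1), (x81,2), (x81,3), (x82,1), (x82,2), (x82,3)}
  {x80, x81, x82} × {1, 2, 3} = {(x80,1), (x80,2), (x80,3), (x81,1), (x81,2), (x81,3), (x82,1), (x82,2), (x82,3)}
These 7 distinct sets form the basis B.
Close under arbitrary unions to get τ_{X×Y}; counting gives |τ_{X×Y}| = 10.


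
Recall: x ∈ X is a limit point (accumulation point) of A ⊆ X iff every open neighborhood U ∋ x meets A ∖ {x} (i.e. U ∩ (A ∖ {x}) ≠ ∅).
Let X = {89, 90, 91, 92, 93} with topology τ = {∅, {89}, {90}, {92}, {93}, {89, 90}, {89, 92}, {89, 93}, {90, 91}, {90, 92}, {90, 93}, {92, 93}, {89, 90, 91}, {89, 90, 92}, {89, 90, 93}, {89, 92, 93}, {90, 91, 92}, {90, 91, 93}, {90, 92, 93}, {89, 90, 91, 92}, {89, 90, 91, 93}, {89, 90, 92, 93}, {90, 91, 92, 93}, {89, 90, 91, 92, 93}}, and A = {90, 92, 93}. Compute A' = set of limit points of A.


A' = {91}

For each x ∈ X, list the open sets U ∈ τ with x ∈ U, then check whether U ∩ (A ∖ {x}) ≠ ∅ for every such U.
  x = 89: open {89} ∋ x has {89} ∩ (A ∖ {89}) = ∅, so x is NOT a limit point.
  x = 90: open {90} ∋ x has {90} ∩ (A ∖ {90}) = ∅, so x is NOT a limit point.
  x = 91: opens ∋ x are {90, 91}, {89, 90, 91}, {90, 91, 92}, {90, 91, 93}, {89, 90, 91, 92}, {89, 90, 91, 93}, {90, 91, 92, 93}, {89, 90, 91, 92, 93}; each meets A ∖ {91}, so x IS a limit point.
  x = 92: open {92} ∋ x has {92} ∩ (A ∖ {92}) = ∅, so x is NOT a limit point.
  x = 93: open {93} ∋ x has {93} ∩ (A ∖ {93}) = ∅, so x is NOT a limit point.
Collecting: A' = {91}.


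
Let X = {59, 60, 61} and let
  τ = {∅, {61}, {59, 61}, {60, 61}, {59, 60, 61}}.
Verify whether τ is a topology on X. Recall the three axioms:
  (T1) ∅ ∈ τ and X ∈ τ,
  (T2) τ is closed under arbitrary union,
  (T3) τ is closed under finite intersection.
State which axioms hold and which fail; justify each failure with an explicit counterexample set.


τ IS a topology on X.

Axiom (T1): ∅ ∈ τ? Yes; X ∈ τ? Yes.
Axiom (T2/T3): check pairwise unions and intersections of members of τ.
All pairwise intersections and unions checked — each lies in τ. Therefore τ satisfies (T1), (T2), (T3): it IS a topology on X.


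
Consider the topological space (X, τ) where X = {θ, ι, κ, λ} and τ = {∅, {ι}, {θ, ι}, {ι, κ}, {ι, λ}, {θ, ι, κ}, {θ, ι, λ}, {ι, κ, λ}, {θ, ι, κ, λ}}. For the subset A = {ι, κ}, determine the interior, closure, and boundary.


int(A) = {ι, κ}, cl(A) = {θ, ι, κ, λ}, ∂A = {θ, λ}.

Closed sets in (X, τ) are complements of opens:
  closed(X, τ) = {∅, {θ}, {κ}, {λ}, {θ, κ}, {θ, λ}, {κ, λ}, {θ, κ, λ}, {θ, ι, κ, λ}}.
int(A) = ⋃ {U ∈ τ : U ⊆ A}. Opens contained in A: ∅, {ι}, {ι, κ}.
Taking the union of these: int(A) = {ι, κ}.
cl(A) = ⋂ {C closed : A ⊆ C}. Closed sets containing A: {θ, ι, κ, λ}.
Intersecting these: cl(A) = {θ, ι, κ, λ}.
∂A = cl(A) ∖ int(A) = {θ, ι, κ, λ} ∖ {ι, κ} = {θ, λ}.


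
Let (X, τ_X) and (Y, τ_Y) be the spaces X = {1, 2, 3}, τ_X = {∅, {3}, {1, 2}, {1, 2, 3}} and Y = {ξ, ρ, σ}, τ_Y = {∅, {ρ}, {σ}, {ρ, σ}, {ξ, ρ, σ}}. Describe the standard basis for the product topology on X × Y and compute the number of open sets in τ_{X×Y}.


Basis B = {∅ × ∅, {3} × {ρ}, {3} × {σ}, {1, 2} × {ρ}, {1, 2} × {σ}, {3} × {ρ, σ}, {1, 2, 3} × {ρ}, {1, 2, 3} × {σ}, {3} × {ξ, ρ, σ}, {1, 2} × {ρ, σ}, {1, 2} × {ξ, ρ, σ}, {1, 2, 3} × {ρ, σ}, {1, 2, 3} × {ξ, ρ, σ}}; |τ_{X×Y}| = 25.

Enumerate products U × V with U ∈ τ_X, V ∈ τ_Y (deduplicated):
  ∅ × ∅ = {} (∅)
  {3} × {ρ} = {(3,ρ)}
  {3} × {σ} = {(3,σ)}
  {1, 2} × {ρ} = {(1,ρ), (2,ρ)}
  {1, 2} × {σ} = {(1,σ), (2,σ)}
  {3} × {ρ, σ} = {(3,ρ), (3,σ)}
  {1, 2, 3} × {ρ} = {(1,ρ), (2,ρ), (3,ρ)}
  {1, 2, 3} × {σ} = {(1,σ), (2,σ), (3,σ)}
  {3} × {ξ, ρ, σ} = {(3,ξ), (3,ρ), (3,σ)}
  {1, 2} × {ρ, σ} = {(1,ρ), (1,σ), (2,ρ), (2,σ)}
  {1, 2} × {ξ, ρ, σ} = {(1,ξ), (1,ρ), (1,σ), (2,ξ), (2,ρ), (2,σ)}
  {1, 2, 3} × {ρ, σ} = {(1,ρ), (1,σ), (2,ρ), (2,σ), (3,ρ), (3,σ)}
  {1, 2, 3} × {ξ, ρ, σ} = {(1,ξ), (1,ρ), (1,σ), (2,ξ), (2,ρ), (2,σ), (3,ξ), (3,ρ), (3,σ)}
These 13 distinct sets form the basis B.
Close under arbitrary unions to get τ_{X×Y}; counting gives |τ_{X×Y}| = 25.


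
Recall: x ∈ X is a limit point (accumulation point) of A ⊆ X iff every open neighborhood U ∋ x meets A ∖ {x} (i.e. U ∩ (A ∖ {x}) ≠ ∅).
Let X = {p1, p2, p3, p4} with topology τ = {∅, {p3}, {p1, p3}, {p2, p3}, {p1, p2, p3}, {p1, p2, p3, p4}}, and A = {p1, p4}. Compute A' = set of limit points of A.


A' = {p4}

For each x ∈ X, list the open sets U ∈ τ with x ∈ U, then check whether U ∩ (A ∖ {x}) ≠ ∅ for every such U.
  x = p1: open {p1, p3} ∋ x has {p1, p3} ∩ (A ∖ {p1}) = ∅, so x is NOT a limit point.
  x = p2: open {p2, p3} ∋ x has {p2, p3} ∩ (A ∖ {p2}) = ∅, so x is NOT a limit point.
  x = p3: open {p3} ∋ x has {p3} ∩ (A ∖ {p3}) = ∅, so x is NOT a limit point.
  x = p4: opens ∋ x are {p1, p2, p3, p4}; each meets A ∖ {p4}, so x IS a limit point.
Collecting: A' = {p4}.


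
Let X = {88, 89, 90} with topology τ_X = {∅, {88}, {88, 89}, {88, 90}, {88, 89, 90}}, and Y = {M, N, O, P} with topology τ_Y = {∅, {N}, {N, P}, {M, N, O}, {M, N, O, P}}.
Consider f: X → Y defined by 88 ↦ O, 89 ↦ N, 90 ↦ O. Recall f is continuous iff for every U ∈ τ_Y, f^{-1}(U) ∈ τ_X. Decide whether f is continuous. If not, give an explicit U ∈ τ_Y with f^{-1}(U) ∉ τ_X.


f is NOT continuous.

Compute f^{-1}(U) for each U ∈ τ_Y:
  U = ∅: f^{-1}(U) = ∅ ∈ τ_X ✓.
  U = {N}: f^{-1}(U) = {89} ∉ τ_X ✗.
  U = {N, P}: f^{-1}(U) = {89} ∉ τ_X ✗.
  U = {M, N, O}: f^{-1}(U) = {88, 89, 90} ∈ τ_X ✓.
  U = {M, N, O, P}: f^{-1}(U) = {88, 89, 90} ∈ τ_X ✓.
Found U = {N} with f^{-1}(U) = {89} not in τ_X. Therefore f is NOT continuous.


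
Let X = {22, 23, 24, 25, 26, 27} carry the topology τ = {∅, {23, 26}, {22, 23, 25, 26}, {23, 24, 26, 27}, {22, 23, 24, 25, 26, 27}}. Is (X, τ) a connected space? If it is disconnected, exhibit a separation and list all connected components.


(X, τ) is connected.

Find clopen sets (U ∈ τ with X ∖ U ∈ τ):
  U = ∅, X ∖ U = {22, 23, 24, 25, 26, 27} — both open, so U is clopen.
  U = {22, 23, 24, 25, 26, 27}, X ∖ U = ∅ — both open, so U is clopen.
Only trivial clopens (∅ and X) exist, so (X, τ) is connected.
Compute connected components by grouping points that agree on all clopens:
  component: {22, 23, 24, 25, 26, 27}


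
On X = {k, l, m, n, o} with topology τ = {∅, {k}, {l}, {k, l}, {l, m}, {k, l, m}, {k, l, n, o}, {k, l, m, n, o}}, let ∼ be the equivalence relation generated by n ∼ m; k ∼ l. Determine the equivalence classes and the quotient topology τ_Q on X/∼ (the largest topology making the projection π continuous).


X/∼ = {[k=l], [m=n], [o]}; |τ_Q| = 3.

Equivalence classes: [k=l], [m=n], [o].
Quotient map π: X → X/∼ sends k ↦ [k=l], l ↦ [k=l], m ↦ [m=n], n ↦ [m=n], o ↦ [o].
For each subset V ⊆ X/∼, compute π^{-1}(V) ⊆ X and check whether π^{-1}(V) ∈ τ. V is open in τ_Q iff π^{-1}(V) ∈ τ.
  V = {}: π^{-1}(V) = ∅ ∈ τ ✓.
  V = {[k=l]}: π^{-1}(V) = {k, l} ∈ τ ✓.
  V = {[m=n]}: π^{-1}(V) = {m, n} ∉ τ ✗.
  V = {[k=l], [m=n]}: π^{-1}(V) = {k, l, m, n} ∉ τ ✗.
  V = {[o]}: π^{-1}(V) = {o} ∉ τ ✗.
  V = {[k=l], [o]}: π^{-1}(V) = {k, l, o} ∉ τ ✗.
  V = {[m=n], [o]}: π^{-1}(V) = {m, n, o} ∉ τ ✗.
  V = {[k=l], [m=n], [o]}: π^{-1}(V) = {k, l, m, n, o} ∈ τ ✓.
Open sets in the quotient: τ_Q = {{}, {[k=l]}, {[k=l], [m=n], [o]}} (3 elements).


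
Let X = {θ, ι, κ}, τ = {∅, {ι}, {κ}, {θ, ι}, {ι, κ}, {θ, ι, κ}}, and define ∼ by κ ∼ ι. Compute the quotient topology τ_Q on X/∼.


X/∼ = {[θ], [ι=κ]}; |τ_Q| = 3.

Equivalence classes: [θ], [ι=κ].
Quotient map π: X → X/∼ sends θ ↦ [θ], ι ↦ [ι=κ], κ ↦ [ι=κ].
For each subset V ⊆ X/∼, compute π^{-1}(V) ⊆ X and check whether π^{-1}(V) ∈ τ. V is open in τ_Q iff π^{-1}(V) ∈ τ.
  V = {}: π^{-1}(V) = ∅ ∈ τ ✓.
  V = {[θ]}: π^{-1}(V) = {θ} ∉ τ ✗.
  V = {[ι=κ]}: π^{-1}(V) = {ι, κ} ∈ τ ✓.
  V = {[θ], [ι=κ]}: π^{-1}(V) = {θ, ι, κ} ∈ τ ✓.
Open sets in the quotient: τ_Q = {{}, {[ι=κ]}, {[θ], [ι=κ]}} (3 elements).


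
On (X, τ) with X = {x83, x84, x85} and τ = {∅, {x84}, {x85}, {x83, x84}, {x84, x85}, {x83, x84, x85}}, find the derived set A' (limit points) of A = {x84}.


A' = {x83}

For each x ∈ X, list the open sets U ∈ τ with x ∈ U, then check whether U ∩ (A ∖ {x}) ≠ ∅ for every such U.
  x = x83: opens ∋ x are {x83, x84}, {x83, x84, x85}; each meets A ∖ {x83}, so x IS a limit point.
  x = x84: open {x84} ∋ x has {x84} ∩ (A ∖ {x84}) = ∅, so x is NOT a limit point.
  x = x85: open {x85} ∋ x has {x85} ∩ (A ∖ {x85}) = ∅, so x is NOT a limit point.
Collecting: A' = {x83}.


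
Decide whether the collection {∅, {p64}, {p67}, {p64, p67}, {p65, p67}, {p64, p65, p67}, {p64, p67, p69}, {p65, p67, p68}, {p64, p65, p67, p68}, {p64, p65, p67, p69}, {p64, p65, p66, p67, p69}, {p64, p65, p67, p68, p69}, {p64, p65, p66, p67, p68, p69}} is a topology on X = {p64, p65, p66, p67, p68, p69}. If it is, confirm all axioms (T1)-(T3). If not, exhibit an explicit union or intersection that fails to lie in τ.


τ IS a topology on X.

Axiom (T1): ∅ ∈ τ? Yes; X ∈ τ? Yes.
Axiom (T2/T3): check pairwise unions and intersections of members of τ.
All pairwise intersections and unions checked — each lies in τ. Therefore τ satisfies (T1), (T2), (T3): it IS a topology on X.


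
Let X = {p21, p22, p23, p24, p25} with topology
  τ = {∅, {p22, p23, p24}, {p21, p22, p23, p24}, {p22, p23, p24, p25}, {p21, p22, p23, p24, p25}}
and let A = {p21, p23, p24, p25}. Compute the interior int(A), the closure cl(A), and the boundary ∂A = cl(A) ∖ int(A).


int(A) = ∅, cl(A) = {p21, p22, p23, p24, p25}, ∂A = {p21, p22, p23, p24, p25}.

Closed sets in (X, τ) are complements of opens:
  closed(X, τ) = {∅, {p21}, {p25}, {p21, p25}, {p21, p22, p23, p24, p25}}.
int(A) = ⋃ {U ∈ τ : U ⊆ A}. Opens contained in A: ∅.
Taking the union of these: int(A) = ∅.
cl(A) = ⋂ {C closed : A ⊆ C}. Closed sets containing A: {p21, p22, p23, p24, p25}.
Intersecting these: cl(A) = {p21, p22, p23, p24, p25}.
∂A = cl(A) ∖ int(A) = {p21, p22, p23, p24, p25} ∖ ∅ = {p21, p22, p23, p24, p25}.


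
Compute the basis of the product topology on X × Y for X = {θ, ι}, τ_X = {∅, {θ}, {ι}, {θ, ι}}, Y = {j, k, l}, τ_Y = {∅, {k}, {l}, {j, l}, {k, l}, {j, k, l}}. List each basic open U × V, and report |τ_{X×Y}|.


Basis B = {∅ × ∅, {θ} × {k}, {θ} × {l}, {ι} × {k}, {ι} × {l}, {θ} × {j, l}, {θ} × {k, l}, {θ, ι} × {k}, {θ, ι} × {l}, {ι} × {j, l}, {ι} × {k, l}, {θ} × {j, k, l}, {ι} × {j, k, l}, {θ, ι} × {j, l}, {θ, ι} × {k, l}, {θ, ι} × {j, k, l}}; |τ_{X×Y}| = 36.

Enumerate products U × V with U ∈ τ_X, V ∈ τ_Y (deduplicated):
  ∅ × ∅ = {} (∅)
  {θ} × {k} = {(θ,k)}
  {θ} × {l} = {(θ,l)}
  {ι} × {k} = {(ι,k)}
  {ι} × {l} = {(ι,l)}
  {θ} × {j, l} = {(θ,j), (θ,l)}
  {θ} × {k, l} = {(θ,k), (θ,l)}
  {θ, ι} × {k} = {(θ,k), (ι,k)}
  {θ, ι} × {l} = {(θ,l), (ι,l)}
  {ι} × {j, l} = {(ι,j), (ι,l)}
  {ι} × {k, l} = {(ι,k), (ι,l)}
  {θ} × {j, k, l} = {(θ,j), (θ,k), (θ,l)}
  {ι} × {j, k, l} = {(ι,j), (ι,k), (ι,l)}
  {θ, ι} × {j, l} = {(θ,j), (θ,l), (ι,j), (ι,l)}
  {θ, ι} × {k, l} = {(θ,k), (θ,l), (ι,k), (ι,l)}
  {θ, ι} × {j, k, l} = {(θ,j), (θ,k), (θ,l), (ι,j), (ι,k), (ι,l)}
These 16 distinct sets form the basis B.
Close under arbitrary unions to get τ_{X×Y}; counting gives |τ_{X×Y}| = 36.
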